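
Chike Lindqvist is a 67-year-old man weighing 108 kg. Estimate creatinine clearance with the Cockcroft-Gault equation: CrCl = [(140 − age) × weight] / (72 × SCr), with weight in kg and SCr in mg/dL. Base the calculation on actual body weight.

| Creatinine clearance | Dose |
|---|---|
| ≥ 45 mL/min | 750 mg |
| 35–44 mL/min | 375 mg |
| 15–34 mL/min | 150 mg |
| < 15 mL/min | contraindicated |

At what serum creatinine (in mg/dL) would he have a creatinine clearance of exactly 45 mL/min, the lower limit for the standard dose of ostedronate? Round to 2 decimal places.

2.43 mg/dL

Standard dose requires CrCl ≥ 45 mL/min.
Set (140 − 67) × 108 / (72 × SCr) = 45
SCr = (140 − 67) × 108 / (72 × 45) = 2.433 mg/dL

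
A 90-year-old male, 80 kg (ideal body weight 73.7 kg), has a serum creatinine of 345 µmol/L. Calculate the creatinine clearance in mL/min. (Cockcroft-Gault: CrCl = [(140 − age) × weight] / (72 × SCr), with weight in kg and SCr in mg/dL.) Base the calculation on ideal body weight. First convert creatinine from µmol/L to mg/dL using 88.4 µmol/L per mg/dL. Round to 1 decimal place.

13.1 mL/min

SCr = 345 / 88.4 = 3.903 mg/dL
CrCl = (140 − 90) × 73.7 / (72 × 3.903) = 3685.0 / 281.02 ≈ 13.1 mL/min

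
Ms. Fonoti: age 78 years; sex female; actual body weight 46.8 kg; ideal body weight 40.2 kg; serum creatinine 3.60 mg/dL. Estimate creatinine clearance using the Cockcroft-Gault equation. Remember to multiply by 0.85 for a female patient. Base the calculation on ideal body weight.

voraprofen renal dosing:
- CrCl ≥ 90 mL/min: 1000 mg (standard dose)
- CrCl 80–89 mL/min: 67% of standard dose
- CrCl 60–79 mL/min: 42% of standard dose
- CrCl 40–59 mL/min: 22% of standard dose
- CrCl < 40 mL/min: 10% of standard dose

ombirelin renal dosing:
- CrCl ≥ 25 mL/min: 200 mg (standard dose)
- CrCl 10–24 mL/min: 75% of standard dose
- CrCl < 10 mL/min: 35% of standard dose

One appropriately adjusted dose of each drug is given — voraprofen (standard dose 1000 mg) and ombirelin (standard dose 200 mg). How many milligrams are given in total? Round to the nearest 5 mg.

CrCl = (140 − 78) × 40.2 / (72 × 3.6) × 0.85 = 2492.4 / 259.20 × 0.85 ≈ 8.2 mL/min
CrCl ≈ 8 mL/min.
voraprofen: < 40 mL/min → 10% of 1000 mg = 100 mg.
ombirelin: < 10 mL/min → 35% of 200 mg = 70 mg.
Total = 100 + 70 = 170 mg.

170 mg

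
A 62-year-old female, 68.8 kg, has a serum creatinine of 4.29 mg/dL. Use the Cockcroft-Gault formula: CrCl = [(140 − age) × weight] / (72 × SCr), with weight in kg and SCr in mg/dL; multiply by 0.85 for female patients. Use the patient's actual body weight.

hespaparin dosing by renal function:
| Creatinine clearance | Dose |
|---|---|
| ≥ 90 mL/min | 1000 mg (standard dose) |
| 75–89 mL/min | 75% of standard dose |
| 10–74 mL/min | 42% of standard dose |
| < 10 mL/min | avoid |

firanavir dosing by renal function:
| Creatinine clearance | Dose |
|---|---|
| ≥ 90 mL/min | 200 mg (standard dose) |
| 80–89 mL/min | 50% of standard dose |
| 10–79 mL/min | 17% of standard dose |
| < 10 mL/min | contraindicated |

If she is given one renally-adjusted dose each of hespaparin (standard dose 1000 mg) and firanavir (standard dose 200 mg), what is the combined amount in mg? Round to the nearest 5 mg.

CrCl = (140 − 62) × 68.8 / (72 × 4.29) × 0.85 = 5366.4 / 308.88 × 0.85 ≈ 14.8 mL/min
CrCl ≈ 15 mL/min.
hespaparin: 10–74 mL/min → 42% of 1000 mg = 420 mg.
firanavir: 10–79 mL/min → 17% of 200 mg = 34 mg.
Total = 420 + 34 = 454 mg.

455 mg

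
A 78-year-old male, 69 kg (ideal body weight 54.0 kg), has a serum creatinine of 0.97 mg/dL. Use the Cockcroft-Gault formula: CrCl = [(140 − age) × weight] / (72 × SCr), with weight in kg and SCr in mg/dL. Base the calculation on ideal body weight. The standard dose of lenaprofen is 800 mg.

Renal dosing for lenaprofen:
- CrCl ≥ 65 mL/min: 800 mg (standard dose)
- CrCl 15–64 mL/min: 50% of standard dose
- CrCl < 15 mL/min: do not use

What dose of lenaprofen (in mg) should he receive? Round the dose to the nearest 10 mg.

400 mg

CrCl = (140 − 78) × 54 / (72 × 0.97) = 3348.0 / 69.84 ≈ 47.9 mL/min
CrCl ≈ 48 mL/min → bracket 15–64 mL/min.
50% of 800 mg = 400 mg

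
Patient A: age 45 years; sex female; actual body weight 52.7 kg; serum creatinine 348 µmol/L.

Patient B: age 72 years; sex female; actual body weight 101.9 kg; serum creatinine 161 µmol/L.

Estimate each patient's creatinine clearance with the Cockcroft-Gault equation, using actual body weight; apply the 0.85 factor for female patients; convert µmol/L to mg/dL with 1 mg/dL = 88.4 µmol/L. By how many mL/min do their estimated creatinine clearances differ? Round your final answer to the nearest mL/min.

30 mL/min

Patient A: SCr = 348 / 88.4 = 3.937 mg/dL
Patient A: CrCl = (140 − 45) × 52.7 / (72 × 3.937) × 0.85 = 5006.5 / 283.46 × 0.85 ≈ 15.0 mL/min
Patient B: SCr = 161 / 88.4 = 1.821 mg/dL
Patient B: CrCl = (140 − 72) × 101.9 / (72 × 1.821) × 0.85 = 6929.2 / 131.11 × 0.85 ≈ 44.9 mL/min
|15.0 − 44.9| = 29.9 mL/min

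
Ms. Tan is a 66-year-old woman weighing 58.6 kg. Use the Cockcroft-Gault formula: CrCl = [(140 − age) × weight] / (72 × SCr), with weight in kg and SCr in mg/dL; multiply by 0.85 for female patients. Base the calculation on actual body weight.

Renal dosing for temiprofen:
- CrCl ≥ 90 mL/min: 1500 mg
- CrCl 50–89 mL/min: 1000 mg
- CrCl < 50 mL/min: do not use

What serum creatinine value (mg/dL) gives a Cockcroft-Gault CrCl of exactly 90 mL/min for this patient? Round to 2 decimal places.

Standard dose requires CrCl ≥ 90 mL/min.
Set (140 − 66) × 58.6 × 0.85 / (72 × SCr) = 90
SCr = (140 − 66) × 58.6 × 0.85 / (72 × 90) = 0.569 mg/dL

0.57 mg/dL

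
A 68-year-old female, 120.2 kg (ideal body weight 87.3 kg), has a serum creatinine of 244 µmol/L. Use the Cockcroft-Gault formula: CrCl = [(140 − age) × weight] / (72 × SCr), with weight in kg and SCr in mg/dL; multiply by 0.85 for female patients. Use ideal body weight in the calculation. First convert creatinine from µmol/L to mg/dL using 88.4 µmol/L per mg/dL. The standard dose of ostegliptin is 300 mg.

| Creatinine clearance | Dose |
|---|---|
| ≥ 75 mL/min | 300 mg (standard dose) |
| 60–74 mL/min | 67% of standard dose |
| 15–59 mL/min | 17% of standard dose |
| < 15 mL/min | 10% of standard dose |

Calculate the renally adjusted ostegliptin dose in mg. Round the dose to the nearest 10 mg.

SCr = 244 / 88.4 = 2.76 mg/dL
CrCl = (140 − 68) × 87.3 / (72 × 2.76) × 0.85 = 6285.6 / 198.72 × 0.85 ≈ 26.9 mL/min
CrCl ≈ 27 mL/min → bracket 15–59 mL/min.
17% of 300 mg = 51 mg → 50 mg

50 mg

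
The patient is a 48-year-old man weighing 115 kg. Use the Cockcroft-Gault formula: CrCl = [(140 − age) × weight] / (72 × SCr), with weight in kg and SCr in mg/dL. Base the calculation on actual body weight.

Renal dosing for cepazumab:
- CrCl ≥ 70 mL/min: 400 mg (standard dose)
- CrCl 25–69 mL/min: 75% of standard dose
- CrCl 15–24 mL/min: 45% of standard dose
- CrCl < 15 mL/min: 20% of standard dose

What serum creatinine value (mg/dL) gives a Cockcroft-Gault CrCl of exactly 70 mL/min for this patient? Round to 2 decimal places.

2.10 mg/dL

Standard dose requires CrCl ≥ 70 mL/min.
Set (140 − 48) × 115 / (72 × SCr) = 70
SCr = (140 − 48) × 115 / (72 × 70) = 2.099 mg/dL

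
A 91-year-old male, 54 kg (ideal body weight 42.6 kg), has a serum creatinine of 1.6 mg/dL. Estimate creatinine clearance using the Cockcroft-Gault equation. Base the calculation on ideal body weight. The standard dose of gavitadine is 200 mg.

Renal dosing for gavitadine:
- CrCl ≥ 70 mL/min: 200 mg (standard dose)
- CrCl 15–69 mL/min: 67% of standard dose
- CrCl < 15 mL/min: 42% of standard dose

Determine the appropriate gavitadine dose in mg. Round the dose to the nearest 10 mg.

130 mg

CrCl = (140 − 91) × 42.6 / (72 × 1.6) = 2087.4 / 115.20 ≈ 18.1 mL/min
CrCl ≈ 18 mL/min → bracket 15–69 mL/min.
67% of 200 mg = 134 mg → 130 mg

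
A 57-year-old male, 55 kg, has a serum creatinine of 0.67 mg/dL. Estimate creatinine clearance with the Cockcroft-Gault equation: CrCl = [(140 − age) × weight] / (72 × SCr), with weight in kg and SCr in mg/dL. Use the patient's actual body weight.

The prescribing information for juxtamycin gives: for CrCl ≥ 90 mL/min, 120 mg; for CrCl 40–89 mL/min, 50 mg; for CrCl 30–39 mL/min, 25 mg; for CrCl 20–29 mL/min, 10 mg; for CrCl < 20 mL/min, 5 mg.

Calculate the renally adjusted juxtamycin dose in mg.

CrCl = (140 − 57) × 55 / (72 × 0.67) = 4565.0 / 48.24 ≈ 94.6 mL/min
CrCl ≈ 95 mL/min → bracket ≥ 90 mL/min.
Dose for this bracket: 120 mg.

120 mg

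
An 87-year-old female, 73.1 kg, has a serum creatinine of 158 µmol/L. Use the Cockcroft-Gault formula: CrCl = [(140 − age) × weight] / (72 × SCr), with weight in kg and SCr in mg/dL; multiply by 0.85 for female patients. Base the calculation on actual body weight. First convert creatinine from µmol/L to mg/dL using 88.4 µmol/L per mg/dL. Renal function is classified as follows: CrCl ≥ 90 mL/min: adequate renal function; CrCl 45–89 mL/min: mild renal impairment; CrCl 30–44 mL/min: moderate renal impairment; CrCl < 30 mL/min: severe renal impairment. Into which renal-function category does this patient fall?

severe renal impairment

SCr = 158 / 88.4 = 1.787 mg/dL
CrCl = (140 − 87) × 73.1 / (72 × 1.787) × 0.85 = 3874.3 / 128.66 × 0.85 ≈ 25.6 mL/min
26 mL/min falls in the 'severe renal impairment' range.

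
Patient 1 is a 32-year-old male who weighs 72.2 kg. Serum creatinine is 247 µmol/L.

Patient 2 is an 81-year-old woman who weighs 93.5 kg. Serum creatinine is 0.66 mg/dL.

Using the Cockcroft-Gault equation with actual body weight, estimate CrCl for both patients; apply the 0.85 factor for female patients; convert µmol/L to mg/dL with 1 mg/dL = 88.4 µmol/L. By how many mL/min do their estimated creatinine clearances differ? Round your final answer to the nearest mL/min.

60 mL/min

Patient 1: SCr = 247 / 88.4 = 2.794 mg/dL
Patient 1: CrCl = (140 − 32) × 72.2 / (72 × 2.794) = 7797.6 / 201.17 ≈ 38.8 mL/min
Patient 2: CrCl = (140 − 81) × 93.5 / (72 × 0.66) × 0.85 = 5516.5 / 47.52 × 0.85 ≈ 98.7 mL/min
|38.8 − 98.7| = 59.9 mL/min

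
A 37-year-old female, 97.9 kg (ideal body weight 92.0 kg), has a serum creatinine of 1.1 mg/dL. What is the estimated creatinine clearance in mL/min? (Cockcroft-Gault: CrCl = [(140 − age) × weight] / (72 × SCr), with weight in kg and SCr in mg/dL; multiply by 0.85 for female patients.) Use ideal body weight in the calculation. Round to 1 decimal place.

101.7 mL/min

CrCl = (140 − 37) × 92 / (72 × 1.1) × 0.85 = 9476.0 / 79.20 × 0.85 ≈ 101.7 mL/min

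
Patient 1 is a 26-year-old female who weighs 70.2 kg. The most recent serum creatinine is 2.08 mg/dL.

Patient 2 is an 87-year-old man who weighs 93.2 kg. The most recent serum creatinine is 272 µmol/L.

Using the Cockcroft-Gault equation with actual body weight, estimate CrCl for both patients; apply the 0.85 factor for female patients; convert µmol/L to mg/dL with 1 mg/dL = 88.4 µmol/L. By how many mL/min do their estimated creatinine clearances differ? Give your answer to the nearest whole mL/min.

23 mL/min

Patient 1: CrCl = (140 − 26) × 70.2 / (72 × 2.08) × 0.85 = 8002.8 / 149.76 × 0.85 ≈ 45.4 mL/min
Patient 2: SCr = 272 / 88.4 = 3.077 mg/dL
Patient 2: CrCl = (140 − 87) × 93.2 / (72 × 3.077) = 4939.6 / 221.54 ≈ 22.3 mL/min
|45.4 − 22.3| = 23.1 mL/min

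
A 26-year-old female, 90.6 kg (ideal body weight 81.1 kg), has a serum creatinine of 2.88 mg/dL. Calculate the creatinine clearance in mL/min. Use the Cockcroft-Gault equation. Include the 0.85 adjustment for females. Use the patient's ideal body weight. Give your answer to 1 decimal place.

CrCl = (140 − 26) × 81.1 / (72 × 2.88) × 0.85 = 9245.4 / 207.36 × 0.85 ≈ 37.9 mL/min

37.9 mL/min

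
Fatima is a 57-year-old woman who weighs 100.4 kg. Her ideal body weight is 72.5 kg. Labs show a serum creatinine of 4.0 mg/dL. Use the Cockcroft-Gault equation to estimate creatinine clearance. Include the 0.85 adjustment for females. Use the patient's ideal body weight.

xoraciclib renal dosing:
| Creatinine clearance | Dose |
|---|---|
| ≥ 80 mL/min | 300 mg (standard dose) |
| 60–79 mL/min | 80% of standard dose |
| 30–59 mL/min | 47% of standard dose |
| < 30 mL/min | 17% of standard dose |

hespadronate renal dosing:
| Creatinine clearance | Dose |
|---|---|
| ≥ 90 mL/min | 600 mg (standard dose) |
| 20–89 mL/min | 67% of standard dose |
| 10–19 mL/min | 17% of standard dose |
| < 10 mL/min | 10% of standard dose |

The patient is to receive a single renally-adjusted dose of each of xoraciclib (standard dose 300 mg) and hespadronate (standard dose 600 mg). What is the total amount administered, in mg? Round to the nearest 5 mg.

CrCl = (140 − 57) × 72.5 / (72 × 4) × 0.85 = 6017.5 / 288.00 × 0.85 ≈ 17.8 mL/min
CrCl ≈ 18 mL/min.
xoraciclib: < 30 mL/min → 17% of 300 mg = 51 mg.
hespadronate: 10–19 mL/min → 17% of 600 mg = 102 mg.
Total = 51 + 102 = 153 mg.

155 mg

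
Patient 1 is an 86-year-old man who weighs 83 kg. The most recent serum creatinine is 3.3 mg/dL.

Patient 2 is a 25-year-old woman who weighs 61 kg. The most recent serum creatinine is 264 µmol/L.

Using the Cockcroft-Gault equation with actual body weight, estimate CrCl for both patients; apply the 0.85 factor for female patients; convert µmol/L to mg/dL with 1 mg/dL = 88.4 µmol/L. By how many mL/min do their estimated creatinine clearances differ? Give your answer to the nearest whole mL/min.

9 mL/min

Patient 1: CrCl = (140 − 86) × 83 / (72 × 3.3) = 4482.0 / 237.60 ≈ 18.9 mL/min
Patient 2: SCr = 264 / 88.4 = 2.986 mg/dL
Patient 2: CrCl = (140 − 25) × 61 / (72 × 2.986) × 0.85 = 7015.0 / 214.99 × 0.85 ≈ 27.7 mL/min
|18.9 − 27.7| = 8.8 mL/min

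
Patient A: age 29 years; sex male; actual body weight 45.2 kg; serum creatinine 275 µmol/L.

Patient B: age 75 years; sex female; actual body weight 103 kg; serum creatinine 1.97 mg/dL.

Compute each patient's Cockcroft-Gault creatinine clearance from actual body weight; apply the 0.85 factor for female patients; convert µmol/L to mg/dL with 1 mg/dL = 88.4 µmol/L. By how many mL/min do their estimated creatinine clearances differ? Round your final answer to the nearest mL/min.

Patient A: SCr = 275 / 88.4 = 3.111 mg/dL
Patient A: CrCl = (140 − 29) × 45.2 / (72 × 3.111) = 5017.2 / 223.99 ≈ 22.4 mL/min
Patient B: CrCl = (140 − 75) × 103 / (72 × 1.97) × 0.85 = 6695.0 / 141.84 × 0.85 ≈ 40.1 mL/min
|22.4 − 40.1| = 17.7 mL/min

18 mL/min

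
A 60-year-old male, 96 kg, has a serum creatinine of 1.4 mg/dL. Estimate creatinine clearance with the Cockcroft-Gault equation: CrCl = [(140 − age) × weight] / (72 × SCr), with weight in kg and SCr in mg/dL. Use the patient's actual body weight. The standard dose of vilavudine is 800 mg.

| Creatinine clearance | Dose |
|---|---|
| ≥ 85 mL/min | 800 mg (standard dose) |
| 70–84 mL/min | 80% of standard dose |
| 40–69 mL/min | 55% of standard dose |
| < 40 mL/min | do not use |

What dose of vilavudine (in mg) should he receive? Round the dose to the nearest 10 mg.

640 mg

CrCl = (140 − 60) × 96 / (72 × 1.4) = 7680.0 / 100.80 ≈ 76.2 mL/min
CrCl ≈ 76 mL/min → bracket 70–84 mL/min.
80% of 800 mg = 640 mg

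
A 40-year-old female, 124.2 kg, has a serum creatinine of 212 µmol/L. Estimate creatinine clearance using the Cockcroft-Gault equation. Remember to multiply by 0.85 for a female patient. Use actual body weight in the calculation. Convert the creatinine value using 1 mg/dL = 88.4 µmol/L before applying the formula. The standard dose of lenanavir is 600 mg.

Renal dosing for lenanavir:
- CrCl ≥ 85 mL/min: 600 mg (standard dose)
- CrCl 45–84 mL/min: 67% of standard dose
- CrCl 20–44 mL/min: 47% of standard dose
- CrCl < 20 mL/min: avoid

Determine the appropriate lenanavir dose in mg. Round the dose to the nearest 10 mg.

SCr = 212 / 88.4 = 2.398 mg/dL
CrCl = (140 − 40) × 124.2 / (72 × 2.398) × 0.85 = 12420.0 / 172.66 × 0.85 ≈ 61.1 mL/min
CrCl ≈ 61 mL/min → bracket 45–84 mL/min.
67% of 600 mg = 402 mg → 400 mg

400 mg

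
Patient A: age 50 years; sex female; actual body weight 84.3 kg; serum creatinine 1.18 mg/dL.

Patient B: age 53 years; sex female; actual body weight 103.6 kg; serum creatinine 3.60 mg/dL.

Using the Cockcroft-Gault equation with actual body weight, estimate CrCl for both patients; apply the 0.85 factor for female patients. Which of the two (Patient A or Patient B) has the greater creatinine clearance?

Patient A: CrCl = (140 − 50) × 84.3 / (72 × 1.18) × 0.85 = 7587.0 / 84.96 × 0.85 ≈ 75.9 mL/min
Patient B: CrCl = (140 − 53) × 103.6 / (72 × 3.6) × 0.85 = 9013.2 / 259.20 × 0.85 ≈ 29.6 mL/min
75.9 vs 29.6 mL/min → Patient A is higher.

Patient A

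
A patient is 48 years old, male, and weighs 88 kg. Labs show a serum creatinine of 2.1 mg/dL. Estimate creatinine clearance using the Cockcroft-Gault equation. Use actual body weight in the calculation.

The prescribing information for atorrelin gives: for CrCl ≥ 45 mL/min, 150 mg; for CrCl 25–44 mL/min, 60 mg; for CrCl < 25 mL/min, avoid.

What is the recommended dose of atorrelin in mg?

CrCl = (140 − 48) × 88 / (72 × 2.1) = 8096.0 / 151.20 ≈ 53.5 mL/min
CrCl ≈ 54 mL/min → bracket ≥ 45 mL/min.
Dose for this bracket: 150 mg.

150 mg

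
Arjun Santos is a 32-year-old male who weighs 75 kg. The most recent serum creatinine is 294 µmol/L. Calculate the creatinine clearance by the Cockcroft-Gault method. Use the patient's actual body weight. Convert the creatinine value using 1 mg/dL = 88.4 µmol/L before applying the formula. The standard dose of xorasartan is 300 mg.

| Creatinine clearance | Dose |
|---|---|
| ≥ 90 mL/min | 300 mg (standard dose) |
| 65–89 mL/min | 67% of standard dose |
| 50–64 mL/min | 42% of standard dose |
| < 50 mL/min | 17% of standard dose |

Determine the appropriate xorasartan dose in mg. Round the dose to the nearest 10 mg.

50 mg

SCr = 294 / 88.4 = 3.326 mg/dL
CrCl = (140 − 32) × 75 / (72 × 3.326) = 8100.0 / 239.47 ≈ 33.8 mL/min
CrCl ≈ 34 mL/min → bracket < 50 mL/min.
17% of 300 mg = 51 mg → 50 mg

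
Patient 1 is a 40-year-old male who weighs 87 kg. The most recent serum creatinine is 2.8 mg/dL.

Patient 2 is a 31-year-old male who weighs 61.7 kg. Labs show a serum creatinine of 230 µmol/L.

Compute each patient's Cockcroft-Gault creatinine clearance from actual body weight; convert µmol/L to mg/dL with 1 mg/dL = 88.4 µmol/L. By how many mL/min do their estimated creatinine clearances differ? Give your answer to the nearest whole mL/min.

Patient 1: CrCl = (140 − 40) × 87 / (72 × 2.8) = 8700.0 / 201.60 ≈ 43.2 mL/min
Patient 2: SCr = 230 / 88.4 = 2.602 mg/dL
Patient 2: CrCl = (140 − 31) × 61.7 / (72 × 2.602) = 6725.3 / 187.34 ≈ 35.9 mL/min
|43.2 − 35.9| = 7.3 mL/min

7 mL/min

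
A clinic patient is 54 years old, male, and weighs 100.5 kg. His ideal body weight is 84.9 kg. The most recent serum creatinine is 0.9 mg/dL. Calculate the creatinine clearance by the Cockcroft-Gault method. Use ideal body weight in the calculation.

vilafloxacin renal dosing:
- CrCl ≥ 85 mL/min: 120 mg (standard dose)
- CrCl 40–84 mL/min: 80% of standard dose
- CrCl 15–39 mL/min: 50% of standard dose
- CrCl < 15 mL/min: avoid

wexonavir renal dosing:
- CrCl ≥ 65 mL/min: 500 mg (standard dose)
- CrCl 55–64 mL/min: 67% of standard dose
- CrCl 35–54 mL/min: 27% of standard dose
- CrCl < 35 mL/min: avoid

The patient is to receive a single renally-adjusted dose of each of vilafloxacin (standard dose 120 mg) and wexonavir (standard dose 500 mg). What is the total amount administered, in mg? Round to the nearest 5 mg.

CrCl = (140 − 54) × 84.9 / (72 × 0.9) = 7301.4 / 64.80 ≈ 112.7 mL/min
CrCl ≈ 113 mL/min.
vilafloxacin: ≥ 85 mL/min → 100% of 120 mg = 120 mg.
wexonavir: ≥ 65 mL/min → 100% of 500 mg = 500 mg.
Total = 120 + 500 = 620 mg.

620 mg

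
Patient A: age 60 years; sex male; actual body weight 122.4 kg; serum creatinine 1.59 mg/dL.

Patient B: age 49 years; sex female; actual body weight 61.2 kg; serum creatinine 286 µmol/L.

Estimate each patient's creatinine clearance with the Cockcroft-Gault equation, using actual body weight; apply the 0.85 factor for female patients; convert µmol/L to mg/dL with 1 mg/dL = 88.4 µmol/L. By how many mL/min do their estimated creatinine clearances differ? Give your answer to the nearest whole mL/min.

65 mL/min

Patient A: CrCl = (140 − 60) × 122.4 / (72 × 1.59) = 9792.0 / 114.48 ≈ 85.5 mL/min
Patient B: SCr = 286 / 88.4 = 3.235 mg/dL
Patient B: CrCl = (140 − 49) × 61.2 / (72 × 3.235) × 0.85 = 5569.2 / 232.92 × 0.85 ≈ 20.3 mL/min
|85.5 − 20.3| = 65.2 mL/min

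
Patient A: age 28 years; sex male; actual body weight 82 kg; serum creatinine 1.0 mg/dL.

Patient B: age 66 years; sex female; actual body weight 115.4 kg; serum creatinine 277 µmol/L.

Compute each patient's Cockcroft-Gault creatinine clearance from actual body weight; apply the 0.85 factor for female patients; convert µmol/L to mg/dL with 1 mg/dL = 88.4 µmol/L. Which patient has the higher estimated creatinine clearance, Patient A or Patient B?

Patient A

Patient A: CrCl = (140 − 28) × 82 / (72 × 1) = 9184.0 / 72.00 ≈ 127.6 mL/min
Patient B: SCr = 277 / 88.4 = 3.133 mg/dL
Patient B: CrCl = (140 − 66) × 115.4 / (72 × 3.133) × 0.85 = 8539.6 / 225.58 × 0.85 ≈ 32.2 mL/min
127.6 vs 32.2 mL/min → Patient A is higher.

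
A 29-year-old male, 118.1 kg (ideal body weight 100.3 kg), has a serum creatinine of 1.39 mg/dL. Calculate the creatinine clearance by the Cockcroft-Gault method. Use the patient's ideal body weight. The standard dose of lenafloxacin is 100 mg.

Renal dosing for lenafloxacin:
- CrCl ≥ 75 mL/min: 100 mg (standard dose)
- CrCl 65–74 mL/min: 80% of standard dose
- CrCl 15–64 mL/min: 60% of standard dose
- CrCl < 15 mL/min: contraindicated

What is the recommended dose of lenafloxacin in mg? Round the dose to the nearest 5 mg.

100 mg

CrCl = (140 − 29) × 100.3 / (72 × 1.39) = 11133.3 / 100.08 ≈ 111.2 mL/min
CrCl ≈ 111 mL/min → bracket ≥ 75 mL/min.
100% of 100 mg = 100 mg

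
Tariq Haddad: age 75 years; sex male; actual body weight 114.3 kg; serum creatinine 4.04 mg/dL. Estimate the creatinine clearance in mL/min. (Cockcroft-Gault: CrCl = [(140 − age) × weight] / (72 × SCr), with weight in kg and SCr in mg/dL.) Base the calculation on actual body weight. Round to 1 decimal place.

CrCl = (140 − 75) × 114.3 / (72 × 4.04) = 7429.5 / 290.88 ≈ 25.5 mL/min

25.5 mL/min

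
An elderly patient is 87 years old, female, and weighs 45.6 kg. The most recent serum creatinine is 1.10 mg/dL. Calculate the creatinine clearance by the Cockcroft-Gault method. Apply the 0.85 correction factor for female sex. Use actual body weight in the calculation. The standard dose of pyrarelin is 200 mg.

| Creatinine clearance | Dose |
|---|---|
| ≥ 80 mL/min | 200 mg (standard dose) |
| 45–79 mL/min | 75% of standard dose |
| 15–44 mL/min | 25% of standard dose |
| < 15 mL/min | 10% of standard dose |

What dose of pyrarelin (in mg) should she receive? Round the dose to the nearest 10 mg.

CrCl = (140 − 87) × 45.6 / (72 × 1.1) × 0.85 = 2416.8 / 79.20 × 0.85 ≈ 25.9 mL/min
CrCl ≈ 26 mL/min → bracket 15–44 mL/min.
25% of 200 mg = 50 mg

50 mg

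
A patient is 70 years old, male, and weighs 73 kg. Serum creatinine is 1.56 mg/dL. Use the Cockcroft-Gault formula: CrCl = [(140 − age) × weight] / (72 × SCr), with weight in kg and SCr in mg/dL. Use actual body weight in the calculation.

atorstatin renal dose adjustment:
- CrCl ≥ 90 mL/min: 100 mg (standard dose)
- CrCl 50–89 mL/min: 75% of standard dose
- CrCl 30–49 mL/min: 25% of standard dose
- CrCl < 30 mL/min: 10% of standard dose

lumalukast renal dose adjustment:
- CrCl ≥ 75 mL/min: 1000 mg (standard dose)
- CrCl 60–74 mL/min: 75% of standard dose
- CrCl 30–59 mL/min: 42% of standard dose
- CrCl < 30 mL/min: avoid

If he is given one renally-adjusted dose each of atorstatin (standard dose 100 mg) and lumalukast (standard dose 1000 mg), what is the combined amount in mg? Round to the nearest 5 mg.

CrCl = (140 − 70) × 73 / (72 × 1.56) = 5110.0 / 112.32 ≈ 45.5 mL/min
CrCl ≈ 45 mL/min.
atorstatin: 30–49 mL/min → 25% of 100 mg = 25 mg.
lumalukast: 30–59 mL/min → 42% of 1000 mg = 420 mg.
Total = 25 + 420 = 445 mg.

445 mg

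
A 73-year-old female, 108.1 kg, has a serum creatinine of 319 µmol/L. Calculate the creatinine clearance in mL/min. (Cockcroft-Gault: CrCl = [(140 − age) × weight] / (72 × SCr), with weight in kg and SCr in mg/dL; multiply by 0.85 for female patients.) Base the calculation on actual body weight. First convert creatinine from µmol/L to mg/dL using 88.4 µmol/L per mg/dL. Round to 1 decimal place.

SCr = 319 / 88.4 = 3.609 mg/dL
CrCl = (140 − 73) × 108.1 / (72 × 3.609) × 0.85 = 7242.7 / 259.85 × 0.85 ≈ 23.7 mL/min

23.7 mL/min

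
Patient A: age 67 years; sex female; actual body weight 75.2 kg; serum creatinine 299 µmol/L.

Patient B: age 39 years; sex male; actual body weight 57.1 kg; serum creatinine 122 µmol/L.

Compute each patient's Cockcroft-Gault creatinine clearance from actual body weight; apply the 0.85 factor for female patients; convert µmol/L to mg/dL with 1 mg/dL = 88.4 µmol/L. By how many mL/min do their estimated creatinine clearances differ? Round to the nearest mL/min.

Patient A: SCr = 299 / 88.4 = 3.382 mg/dL
Patient A: CrCl = (140 − 67) × 75.2 / (72 × 3.382) × 0.85 = 5489.6 / 243.50 × 0.85 ≈ 19.2 mL/min
Patient B: SCr = 122 / 88.4 = 1.38 mg/dL
Patient B: CrCl = (140 − 39) × 57.1 / (72 × 1.38) = 5767.1 / 99.36 ≈ 58.0 mL/min
|19.2 − 58.0| = 38.8 mL/min

39 mL/min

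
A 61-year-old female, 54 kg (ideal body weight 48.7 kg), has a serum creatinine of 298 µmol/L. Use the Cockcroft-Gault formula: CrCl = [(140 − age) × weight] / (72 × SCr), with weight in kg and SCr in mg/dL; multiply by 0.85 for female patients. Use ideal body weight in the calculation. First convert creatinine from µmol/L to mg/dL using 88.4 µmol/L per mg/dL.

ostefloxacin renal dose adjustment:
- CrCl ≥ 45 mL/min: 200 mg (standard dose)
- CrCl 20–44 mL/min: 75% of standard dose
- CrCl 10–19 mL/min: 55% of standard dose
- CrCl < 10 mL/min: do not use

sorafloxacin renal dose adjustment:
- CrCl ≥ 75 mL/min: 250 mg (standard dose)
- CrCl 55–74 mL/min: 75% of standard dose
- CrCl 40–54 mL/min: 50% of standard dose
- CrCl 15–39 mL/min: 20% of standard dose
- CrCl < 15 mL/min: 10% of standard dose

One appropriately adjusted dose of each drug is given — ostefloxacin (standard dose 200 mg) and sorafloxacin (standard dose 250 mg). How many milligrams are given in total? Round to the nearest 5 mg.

135 mg

SCr = 298 / 88.4 = 3.371 mg/dL
CrCl = (140 − 61) × 48.7 / (72 × 3.371) × 0.85 = 3847.3 / 242.71 × 0.85 ≈ 13.5 mL/min
CrCl ≈ 13 mL/min.
ostefloxacin: 10–19 mL/min → 55% of 200 mg = 110 mg.
sorafloxacin: < 15 mL/min → 10% of 250 mg = 25 mg.
Total = 110 + 25 = 135 mg.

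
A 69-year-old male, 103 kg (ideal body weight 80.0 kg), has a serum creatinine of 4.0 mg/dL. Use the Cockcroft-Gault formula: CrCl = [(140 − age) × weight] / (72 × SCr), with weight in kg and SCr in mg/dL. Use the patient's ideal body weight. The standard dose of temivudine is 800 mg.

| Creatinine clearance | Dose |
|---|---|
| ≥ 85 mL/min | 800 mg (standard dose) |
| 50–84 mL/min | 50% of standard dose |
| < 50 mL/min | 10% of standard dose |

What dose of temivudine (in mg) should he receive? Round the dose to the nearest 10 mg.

CrCl = (140 − 69) × 80 / (72 × 4) = 5680.0 / 288.00 ≈ 19.7 mL/min
CrCl ≈ 20 mL/min → bracket < 50 mL/min.
10% of 800 mg = 80 mg

80 mg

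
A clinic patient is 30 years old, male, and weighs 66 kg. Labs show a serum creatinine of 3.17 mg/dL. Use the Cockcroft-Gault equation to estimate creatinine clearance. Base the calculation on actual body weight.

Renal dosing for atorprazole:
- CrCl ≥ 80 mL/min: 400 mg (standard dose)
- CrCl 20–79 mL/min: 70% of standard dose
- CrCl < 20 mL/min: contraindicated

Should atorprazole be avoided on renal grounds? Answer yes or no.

no

CrCl = (140 − 30) × 66 / (72 × 3.17) = 7260.0 / 228.24 ≈ 31.8 mL/min
CrCl ≈ 32 mL/min, which is ≥ 20 mL/min.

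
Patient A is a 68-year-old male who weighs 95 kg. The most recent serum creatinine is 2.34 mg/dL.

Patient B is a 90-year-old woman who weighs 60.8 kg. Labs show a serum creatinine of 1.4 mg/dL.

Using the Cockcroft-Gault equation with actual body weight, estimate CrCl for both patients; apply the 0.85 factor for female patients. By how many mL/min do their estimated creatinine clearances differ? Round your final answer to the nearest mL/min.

Patient A: CrCl = (140 − 68) × 95 / (72 × 2.34) = 6840.0 / 168.48 ≈ 40.6 mL/min
Patient B: CrCl = (140 − 90) × 60.8 / (72 × 1.4) × 0.85 = 3040.0 / 100.80 × 0.85 ≈ 25.6 mL/min
|40.6 − 25.6| = 15.0 mL/min

15 mL/min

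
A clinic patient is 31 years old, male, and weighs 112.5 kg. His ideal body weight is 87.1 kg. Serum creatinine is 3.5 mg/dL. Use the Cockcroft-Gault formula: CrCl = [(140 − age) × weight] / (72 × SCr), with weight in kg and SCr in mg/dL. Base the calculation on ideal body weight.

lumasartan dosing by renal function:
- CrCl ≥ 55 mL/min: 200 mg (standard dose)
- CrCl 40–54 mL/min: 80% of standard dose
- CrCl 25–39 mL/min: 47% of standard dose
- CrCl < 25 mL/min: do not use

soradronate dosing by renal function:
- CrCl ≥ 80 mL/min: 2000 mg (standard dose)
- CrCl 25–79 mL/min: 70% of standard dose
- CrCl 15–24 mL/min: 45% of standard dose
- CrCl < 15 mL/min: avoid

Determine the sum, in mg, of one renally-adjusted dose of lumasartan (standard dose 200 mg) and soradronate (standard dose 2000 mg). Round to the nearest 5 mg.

CrCl = (140 − 31) × 87.1 / (72 × 3.5) = 9493.9 / 252.00 ≈ 37.7 mL/min
CrCl ≈ 38 mL/min.
lumasartan: 25–39 mL/min → 47% of 200 mg = 94 mg.
soradronate: 25–79 mL/min → 70% of 2000 mg = 1400 mg.
Total = 94 + 1400 = 1494 mg.

1495 mg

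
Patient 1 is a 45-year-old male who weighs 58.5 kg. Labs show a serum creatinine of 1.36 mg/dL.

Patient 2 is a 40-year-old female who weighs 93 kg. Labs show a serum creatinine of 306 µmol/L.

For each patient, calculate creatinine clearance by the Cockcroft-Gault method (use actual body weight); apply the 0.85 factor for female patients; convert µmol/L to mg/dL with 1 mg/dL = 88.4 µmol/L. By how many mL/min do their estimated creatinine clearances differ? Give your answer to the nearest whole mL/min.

25 mL/min

Patient 1: CrCl = (140 − 45) × 58.5 / (72 × 1.36) = 5557.5 / 97.92 ≈ 56.8 mL/min
Patient 2: SCr = 306 / 88.4 = 3.462 mg/dL
Patient 2: CrCl = (140 − 40) × 93 / (72 × 3.462) × 0.85 = 9300.0 / 249.26 × 0.85 ≈ 31.7 mL/min
|56.8 − 31.7| = 25.1 mL/min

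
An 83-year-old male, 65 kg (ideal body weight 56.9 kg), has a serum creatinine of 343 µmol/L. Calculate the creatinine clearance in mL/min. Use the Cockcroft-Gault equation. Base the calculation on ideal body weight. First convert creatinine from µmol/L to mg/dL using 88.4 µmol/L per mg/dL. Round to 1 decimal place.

11.6 mL/min

SCr = 343 / 88.4 = 3.88 mg/dL
CrCl = (140 − 83) × 56.9 / (72 × 3.88) = 3243.3 / 279.36 ≈ 11.6 mL/min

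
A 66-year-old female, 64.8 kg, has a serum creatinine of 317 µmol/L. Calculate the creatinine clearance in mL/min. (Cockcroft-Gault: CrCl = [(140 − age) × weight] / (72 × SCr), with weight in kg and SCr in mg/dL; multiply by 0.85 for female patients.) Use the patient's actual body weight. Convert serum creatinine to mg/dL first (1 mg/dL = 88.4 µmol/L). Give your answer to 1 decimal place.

15.8 mL/min

SCr = 317 / 88.4 = 3.586 mg/dL
CrCl = (140 − 66) × 64.8 / (72 × 3.586) × 0.85 = 4795.2 / 258.19 × 0.85 ≈ 15.8 mL/min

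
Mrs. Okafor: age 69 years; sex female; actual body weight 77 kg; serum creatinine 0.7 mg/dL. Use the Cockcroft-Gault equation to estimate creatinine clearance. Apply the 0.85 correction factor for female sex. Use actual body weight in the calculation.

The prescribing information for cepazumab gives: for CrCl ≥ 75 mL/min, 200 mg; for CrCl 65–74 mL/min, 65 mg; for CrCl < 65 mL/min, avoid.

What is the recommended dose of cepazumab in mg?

200 mg

CrCl = (140 − 69) × 77 / (72 × 0.7) × 0.85 = 5467.0 / 50.40 × 0.85 ≈ 92.2 mL/min
CrCl ≈ 92 mL/min → bracket ≥ 75 mL/min.
Dose for this bracket: 200 mg.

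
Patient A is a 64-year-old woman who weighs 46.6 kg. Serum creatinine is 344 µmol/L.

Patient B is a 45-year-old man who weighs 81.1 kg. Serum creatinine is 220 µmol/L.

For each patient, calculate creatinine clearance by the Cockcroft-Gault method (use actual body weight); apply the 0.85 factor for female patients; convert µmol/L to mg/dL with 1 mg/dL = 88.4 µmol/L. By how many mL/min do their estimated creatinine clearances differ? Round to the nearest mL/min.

Patient A: SCr = 344 / 88.4 = 3.891 mg/dL
Patient A: CrCl = (140 − 64) × 46.6 / (72 × 3.891) × 0.85 = 3541.6 / 280.15 × 0.85 ≈ 10.7 mL/min
Patient B: SCr = 220 / 88.4 = 2.489 mg/dL
Patient B: CrCl = (140 − 45) × 81.1 / (72 × 2.489) = 7704.5 / 179.21 ≈ 43.0 mL/min
|10.7 − 43.0| = 32.3 mL/min

32 mL/min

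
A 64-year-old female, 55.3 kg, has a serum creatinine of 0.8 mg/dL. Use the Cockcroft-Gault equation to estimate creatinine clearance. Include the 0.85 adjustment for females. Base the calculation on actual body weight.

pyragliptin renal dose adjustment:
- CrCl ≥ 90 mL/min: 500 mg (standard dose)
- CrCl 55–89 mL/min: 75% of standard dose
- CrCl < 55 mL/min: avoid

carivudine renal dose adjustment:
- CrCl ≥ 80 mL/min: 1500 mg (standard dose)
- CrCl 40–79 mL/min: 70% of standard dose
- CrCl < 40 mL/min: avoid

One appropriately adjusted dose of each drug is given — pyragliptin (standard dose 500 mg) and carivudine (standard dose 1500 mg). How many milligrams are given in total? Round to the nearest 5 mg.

1425 mg

CrCl = (140 − 64) × 55.3 / (72 × 0.8) × 0.85 = 4202.8 / 57.60 × 0.85 ≈ 62.0 mL/min
CrCl ≈ 62 mL/min.
pyragliptin: 55–89 mL/min → 75% of 500 mg = 375 mg.
carivudine: 40–79 mL/min → 70% of 1500 mg = 1050 mg.
Total = 375 + 1050 = 1425 mg.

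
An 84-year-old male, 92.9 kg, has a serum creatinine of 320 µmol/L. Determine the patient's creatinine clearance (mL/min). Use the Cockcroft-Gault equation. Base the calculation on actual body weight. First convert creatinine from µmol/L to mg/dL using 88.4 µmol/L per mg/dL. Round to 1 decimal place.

20.0 mL/min

SCr = 320 / 88.4 = 3.62 mg/dL
CrCl = (140 − 84) × 92.9 / (72 × 3.62) = 5202.4 / 260.64 ≈ 20.0 mL/min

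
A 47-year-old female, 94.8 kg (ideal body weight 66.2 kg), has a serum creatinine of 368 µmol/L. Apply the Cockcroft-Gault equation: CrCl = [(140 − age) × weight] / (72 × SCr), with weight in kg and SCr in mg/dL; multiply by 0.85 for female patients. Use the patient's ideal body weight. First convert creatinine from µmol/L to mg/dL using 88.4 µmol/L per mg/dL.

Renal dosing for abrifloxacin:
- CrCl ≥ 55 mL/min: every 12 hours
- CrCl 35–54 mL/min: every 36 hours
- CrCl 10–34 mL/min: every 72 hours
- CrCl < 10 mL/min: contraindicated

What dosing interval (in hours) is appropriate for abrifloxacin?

SCr = 368 / 88.4 = 4.163 mg/dL
CrCl = (140 − 47) × 66.2 / (72 × 4.163) × 0.85 = 6156.6 / 299.74 × 0.85 ≈ 17.5 mL/min
CrCl ≈ 17 mL/min → bracket 10–34 mL/min → every 72 hours.

every 72 hours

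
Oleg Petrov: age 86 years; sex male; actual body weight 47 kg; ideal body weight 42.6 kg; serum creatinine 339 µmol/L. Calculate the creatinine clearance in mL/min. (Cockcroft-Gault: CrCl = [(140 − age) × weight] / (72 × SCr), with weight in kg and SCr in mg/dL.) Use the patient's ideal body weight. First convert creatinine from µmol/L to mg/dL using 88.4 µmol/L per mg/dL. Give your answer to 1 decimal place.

SCr = 339 / 88.4 = 3.835 mg/dL
CrCl = (140 − 86) × 42.6 / (72 × 3.835) = 2300.4 / 276.12 ≈ 8.3 mL/min

8.3 mL/min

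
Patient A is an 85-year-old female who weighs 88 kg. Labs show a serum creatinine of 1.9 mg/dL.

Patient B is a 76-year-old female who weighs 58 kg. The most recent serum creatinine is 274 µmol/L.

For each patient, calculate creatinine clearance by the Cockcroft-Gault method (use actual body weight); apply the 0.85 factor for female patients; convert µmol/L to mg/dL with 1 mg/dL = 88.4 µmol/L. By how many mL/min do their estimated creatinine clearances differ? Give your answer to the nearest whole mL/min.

16 mL/min

Patient A: CrCl = (140 − 85) × 88 / (72 × 1.9) × 0.85 = 4840.0 / 136.80 × 0.85 ≈ 30.1 mL/min
Patient B: SCr = 274 / 88.4 = 3.1 mg/dL
Patient B: CrCl = (140 − 76) × 58 / (72 × 3.1) × 0.85 = 3712.0 / 223.20 × 0.85 ≈ 14.1 mL/min
|30.1 − 14.1| = 16.0 mL/min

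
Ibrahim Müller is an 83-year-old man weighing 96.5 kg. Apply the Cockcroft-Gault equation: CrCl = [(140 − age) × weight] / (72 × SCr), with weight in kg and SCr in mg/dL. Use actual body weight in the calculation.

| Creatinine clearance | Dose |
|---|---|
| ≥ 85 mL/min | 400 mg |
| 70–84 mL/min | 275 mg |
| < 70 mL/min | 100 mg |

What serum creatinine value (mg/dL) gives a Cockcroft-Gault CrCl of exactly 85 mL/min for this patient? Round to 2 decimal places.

Standard dose requires CrCl ≥ 85 mL/min.
Set (140 − 83) × 96.5 / (72 × SCr) = 85
SCr = (140 − 83) × 96.5 / (72 × 85) = 0.899 mg/dL

0.90 mg/dL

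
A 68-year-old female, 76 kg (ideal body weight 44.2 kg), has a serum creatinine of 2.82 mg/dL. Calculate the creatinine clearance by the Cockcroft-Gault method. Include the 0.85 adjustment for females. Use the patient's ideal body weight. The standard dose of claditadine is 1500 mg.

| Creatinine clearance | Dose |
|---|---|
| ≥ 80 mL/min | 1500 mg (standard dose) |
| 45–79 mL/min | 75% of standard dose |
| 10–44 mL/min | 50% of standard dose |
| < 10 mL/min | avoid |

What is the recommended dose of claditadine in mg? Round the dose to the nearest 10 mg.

CrCl = (140 − 68) × 44.2 / (72 × 2.82) × 0.85 = 3182.4 / 203.04 × 0.85 ≈ 13.3 mL/min
CrCl ≈ 13 mL/min → bracket 10–44 mL/min.
50% of 1500 mg = 750 mg

750 mg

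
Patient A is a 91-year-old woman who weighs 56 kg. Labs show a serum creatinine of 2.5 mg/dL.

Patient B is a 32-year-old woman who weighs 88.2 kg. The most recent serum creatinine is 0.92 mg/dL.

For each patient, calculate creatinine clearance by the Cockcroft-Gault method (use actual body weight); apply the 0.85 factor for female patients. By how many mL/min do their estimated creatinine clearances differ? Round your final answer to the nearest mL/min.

Patient A: CrCl = (140 − 91) × 56 / (72 × 2.5) × 0.85 = 2744.0 / 180.00 × 0.85 ≈ 13.0 mL/min
Patient B: CrCl = (140 − 32) × 88.2 / (72 × 0.92) × 0.85 = 9525.6 / 66.24 × 0.85 ≈ 122.2 mL/min
|13.0 − 122.2| = 109.2 mL/min

109 mL/min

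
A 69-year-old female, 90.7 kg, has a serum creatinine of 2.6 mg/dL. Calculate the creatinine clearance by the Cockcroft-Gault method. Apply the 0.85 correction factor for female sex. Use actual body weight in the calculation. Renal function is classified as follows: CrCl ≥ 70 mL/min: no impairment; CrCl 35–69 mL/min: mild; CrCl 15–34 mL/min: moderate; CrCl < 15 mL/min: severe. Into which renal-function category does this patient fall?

CrCl = (140 − 69) × 90.7 / (72 × 2.6) × 0.85 = 6439.7 / 187.20 × 0.85 ≈ 29.2 mL/min
29 mL/min falls in the 'moderate' range.

moderate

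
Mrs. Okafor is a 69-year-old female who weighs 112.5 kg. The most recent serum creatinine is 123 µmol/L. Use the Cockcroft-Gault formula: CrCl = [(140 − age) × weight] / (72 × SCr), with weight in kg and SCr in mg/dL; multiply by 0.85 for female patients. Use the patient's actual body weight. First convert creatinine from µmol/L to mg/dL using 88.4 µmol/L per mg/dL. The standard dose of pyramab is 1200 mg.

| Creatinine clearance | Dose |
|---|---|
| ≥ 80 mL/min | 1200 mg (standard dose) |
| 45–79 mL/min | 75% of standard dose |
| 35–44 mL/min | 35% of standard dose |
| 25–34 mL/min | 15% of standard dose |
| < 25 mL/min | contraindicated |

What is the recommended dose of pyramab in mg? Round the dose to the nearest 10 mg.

SCr = 123 / 88.4 = 1.391 mg/dL
CrCl = (140 − 69) × 112.5 / (72 × 1.391) × 0.85 = 7987.5 / 100.15 × 0.85 ≈ 67.8 mL/min
CrCl ≈ 68 mL/min → bracket 45–79 mL/min.
75% of 1200 mg = 900 mg

900 mg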